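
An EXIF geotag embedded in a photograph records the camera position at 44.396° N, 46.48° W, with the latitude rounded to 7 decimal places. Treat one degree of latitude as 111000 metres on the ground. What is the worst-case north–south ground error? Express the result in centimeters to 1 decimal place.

0.6 centimeters

Rounding to 7 decimal places leaves the latitude within ±5e-08° of the true value.
So the N–S error is at most 5e-08 × 111000 = 0.00555 m.
That is 0.00555 m = 0.555 cm.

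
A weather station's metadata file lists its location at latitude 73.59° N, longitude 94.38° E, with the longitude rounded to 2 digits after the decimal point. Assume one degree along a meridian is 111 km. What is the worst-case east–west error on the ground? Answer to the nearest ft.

514 ft

Rounding to 2 decimal places leaves the longitude within ±0.005° of the true value.
One degree of longitude at 73.59° is 111000 × cos 73.59° ≈ 111000 × 0.2825 = 31358.5 m.
Maximum E–W displacement: 0.005 × 31358.5 = 156.792 m.
In feet: 156.792 m ÷ 0.3048 ≈ 514.41 ft.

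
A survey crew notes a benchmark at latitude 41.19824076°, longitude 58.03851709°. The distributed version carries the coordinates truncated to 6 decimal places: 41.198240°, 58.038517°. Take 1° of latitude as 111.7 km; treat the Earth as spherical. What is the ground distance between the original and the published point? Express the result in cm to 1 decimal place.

Δlat = 41.19824076 − 41.198240 = +0.00000076°; Δlon = 58.03851709 − 58.038517 = +0.00000009°.
N–S: 0.00000076° × 111700 m/° = 0.084892 m.
East–west at this latitude: 0.00000009° × 111700 × cos 41.1982° ≈ 0.00000009 × 84047 = 0.00756423 m.
Hypotenuse of the two orthogonal shifts: √(0.084892² + 0.00756423²) = 0.0852283 m.
That is 0.0852283 m = 8.5228 cm.

8.5 cm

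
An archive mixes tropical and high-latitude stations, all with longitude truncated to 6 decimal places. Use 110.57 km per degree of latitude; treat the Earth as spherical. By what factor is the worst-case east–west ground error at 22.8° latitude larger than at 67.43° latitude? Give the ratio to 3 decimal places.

2.402

Truncating at 6 decimal places can drop up to a full unit in the last place, so the longitude may be off by as much as 1e-06°.
At 22.8°: 1e-06° × 110570 × cos 22.8° = 1e-06 × 110570 × 0.9219 ≈ 0.10193 m.
Error at 67.43° = 1e-06° × 110570 × cos 67.43° ≈ 0.11057 × 0.3838 = 0.042438 m.
The ratio reduces to cos 22.8° / cos 67.43° = 0.9219/0.3838 ≈ 2.4019.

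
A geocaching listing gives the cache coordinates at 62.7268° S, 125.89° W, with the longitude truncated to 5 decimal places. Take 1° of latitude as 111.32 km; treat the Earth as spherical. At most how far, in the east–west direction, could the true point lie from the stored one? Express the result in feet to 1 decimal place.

1.7 feet

Truncating at 5 decimal places can drop up to a full unit in the last place, so the longitude may be off by as much as 1e-05°.
At latitude 62.7268° a degree of longitude spans 111320 m × cos 62.7268° = 111320 × 0.4582 ≈ 51010.6 m.
East–west error: 1e-05° × 51010.6 m/° ≈ 0.510106 m.
Converting: 0.510106 m × 3.2808 ft/m ≈ 1.6736 ft.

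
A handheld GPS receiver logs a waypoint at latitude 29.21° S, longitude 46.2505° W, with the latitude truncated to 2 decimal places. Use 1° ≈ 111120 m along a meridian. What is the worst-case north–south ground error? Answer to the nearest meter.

Truncating at 2 decimal places can drop up to a full unit in the last place, so the latitude may be off by as much as 0.01°.
So the N–S error is at most 0.01 × 111120 = 1111.2 m.

1111 meters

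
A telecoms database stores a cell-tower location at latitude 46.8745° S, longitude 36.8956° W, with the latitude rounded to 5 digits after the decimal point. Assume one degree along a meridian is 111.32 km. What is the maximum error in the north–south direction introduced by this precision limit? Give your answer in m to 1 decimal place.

Rounding to 5 decimal places leaves the latitude within ±5e-06° of the true value.
So the N–S error is at most 5e-06 × 111320 = 0.5566 m.

0.6 m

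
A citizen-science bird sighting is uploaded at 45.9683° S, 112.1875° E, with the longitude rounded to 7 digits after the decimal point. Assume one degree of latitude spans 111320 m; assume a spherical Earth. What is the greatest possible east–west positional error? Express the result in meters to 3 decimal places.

Rounding to 7 decimal places leaves the longitude within ±5e-08° of the true value.
Parallels shrink by cos φ, so at 45.9683° a degree of longitude is 111320 × 0.6951 ≈ 77373.7 m.
East–west error: 5e-08° × 77373.7 m/° ≈ 0.00386868 m.

0.004 meters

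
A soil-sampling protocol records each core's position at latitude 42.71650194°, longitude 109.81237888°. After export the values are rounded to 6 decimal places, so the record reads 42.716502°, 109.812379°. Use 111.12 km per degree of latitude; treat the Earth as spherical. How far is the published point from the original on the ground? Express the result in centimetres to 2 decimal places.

Δlat = 42.71650194 − 42.716502 = -0.00000006°; Δlon = 109.81237888 − 109.812379 = -0.00000012°.
N–S: -0.00000006° × 111120 m/° = -0.0066672 m.
East–west at this latitude: -0.00000012° × 111120 × cos 42.7165° ≈ -0.00000012 × 81642 = -0.00979704 m.
Distance: √(0.0066672² + 0.00979704²) ≈ 0.0118505 m.
That is 0.0118505 m = 1.185 cm.

1.19 centimetres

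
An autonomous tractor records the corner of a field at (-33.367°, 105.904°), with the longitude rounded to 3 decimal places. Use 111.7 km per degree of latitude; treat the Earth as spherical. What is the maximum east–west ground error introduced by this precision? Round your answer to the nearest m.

Rounding to 3 decimal places leaves the longitude within ±0.0005° of the true value.
Parallels shrink by cos φ, so at 33.367° a degree of longitude is 111700 × 0.8352 ≈ 93287.9 m.
East–west error: 0.0005° × 93287.9 m/° ≈ 46.644 m.

47 m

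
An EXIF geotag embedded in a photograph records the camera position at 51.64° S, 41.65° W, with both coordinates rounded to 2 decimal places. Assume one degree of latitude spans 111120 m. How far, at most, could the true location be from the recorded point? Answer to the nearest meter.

654 meters

Rounding to 2 decimal places leaves each coordinate within ±0.005° of the true value.
Latitude error → 0.005 × 111120 = 555.6 m along the meridian.
East–west component at 51.64°: 0.005° × 111120 × cos 51.64° ≈ 0.005 × 68961.1 ≈ 344.806 m.
Worst case both components are at the extreme and orthogonal: √(555.6² + 344.806²) ≈ 653.898 m.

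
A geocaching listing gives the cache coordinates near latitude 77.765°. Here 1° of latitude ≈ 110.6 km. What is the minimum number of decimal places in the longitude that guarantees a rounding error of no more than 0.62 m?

At 77.765° one degree of longitude covers 110600 × cos 77.765° ≈ 110600 × 0.2119 ≈ 23438.6 m.
Rounding to N decimal places gives at most 0.5 × 10⁻ᴺ degrees of error, i.e. 0.5 × 10⁻ᴺ × 23438.6 m.
Need 0.5 × 23438.6 × 10⁻ᴺ ≤ 0.62 → 10⁻ᴺ ≤ 5.290e-05, so N ≥ 4.28.
N = 4 would give 1.17 m (too coarse); N = 5 gives 0.117 m ≤ 0.62 m.

5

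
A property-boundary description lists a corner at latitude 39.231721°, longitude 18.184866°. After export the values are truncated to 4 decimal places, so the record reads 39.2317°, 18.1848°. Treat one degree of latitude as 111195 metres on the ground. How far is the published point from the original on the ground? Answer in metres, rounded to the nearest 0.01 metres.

6.15 metres

Δlat = 39.231721 − 39.2317 = +0.000021°; Δlon = 18.184866 − 18.1848 = +0.000066°.
North–south shift: 0.000021 × 111195 = 2.3351 m.
East–west at this latitude: 0.000066° × 111195 × cos 39.2317° ≈ 0.000066 × 86131.1 = 5.68465 m.
Hypotenuse of the two orthogonal shifts: √(2.3351² + 5.68465²) = 6.14556 m.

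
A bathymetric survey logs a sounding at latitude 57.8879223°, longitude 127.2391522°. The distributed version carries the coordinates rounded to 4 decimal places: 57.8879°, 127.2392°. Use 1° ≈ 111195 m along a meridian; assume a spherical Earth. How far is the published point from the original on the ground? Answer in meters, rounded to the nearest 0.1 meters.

3.8 meters

Δlat = 57.8879223 − 57.8879 = +0.0000223°; Δlon = 127.2391522 − 127.2392 = -0.0000478°.
N–S: 0.0000223° × 111195 m/° = 2.47965 m.
East–west at this latitude: -0.0000478° × 111195 × cos 57.8879° ≈ -0.0000478 × 59108.8 = -2.8254 m.
Combined displacement = (2.47965² + 2.8254²)^½ ≈ 3.75919 m.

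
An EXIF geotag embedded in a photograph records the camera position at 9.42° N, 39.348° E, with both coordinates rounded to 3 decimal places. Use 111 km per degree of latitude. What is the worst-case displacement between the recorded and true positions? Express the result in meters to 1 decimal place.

78.0 meters

Rounding to 3 decimal places leaves each coordinate within ±0.0005° of the true value.
N–S: 0.0005° × 111000 m/° = 55.5 m.
E–W at 9.42°: 0.0005° × 111000 × cos 9.42° = 0.0005 × 111000 × 0.9865 ≈ 54.7516 m.
Combining orthogonally: (55.5² + 54.7516²)^½ ≈ 77.9614 m.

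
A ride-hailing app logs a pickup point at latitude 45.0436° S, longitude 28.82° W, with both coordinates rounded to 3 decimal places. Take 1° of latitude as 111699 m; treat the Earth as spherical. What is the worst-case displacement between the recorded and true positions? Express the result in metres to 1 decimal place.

68.4 metres

Rounding to 3 decimal places leaves each coordinate within ±0.0005° of the true value.
North–south component: 0.0005° × 111699 = 55.8495 m.
Longitude error → 0.0005 × 111699 × cos 45.0436° = 0.0005 × 111699 × 0.7066 ≈ 39.4615 m.
The two errors are perpendicular, so the maximum displacement is √(55.8495² + 39.4615²) ≈ 68.384 m.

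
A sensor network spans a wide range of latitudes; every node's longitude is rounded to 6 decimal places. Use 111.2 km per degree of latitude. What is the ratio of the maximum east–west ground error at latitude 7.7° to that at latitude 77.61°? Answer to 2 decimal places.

4.62

Rounding to 6 decimal places leaves the longitude within ±5e-07° of the true value.
Error at 7.7° = 5e-07° × 111200 × cos 7.7° ≈ 0.0556 × 0.9910 = 0.055099 m.
Error at 77.61° = 5e-07° × 111200 × cos 77.61° ≈ 0.0556 × 0.2146 = 0.01193 m.
The ratio reduces to cos 7.7° / cos 77.61° = 0.9910/0.2146 ≈ 4.6186.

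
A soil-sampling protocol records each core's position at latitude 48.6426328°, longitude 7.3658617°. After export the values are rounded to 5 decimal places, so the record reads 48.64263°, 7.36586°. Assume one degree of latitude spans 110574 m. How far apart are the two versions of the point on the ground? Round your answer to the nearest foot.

Δlat = 48.6426328 − 48.64263 = +0.0000028°; Δlon = 7.3658617 − 7.36586 = +0.0000017°.
North–south shift: 0.0000028 × 110574 = 0.309607 m.
E–W at 48.6426°: 0.0000017° × 110574 × cos 48.6426° = 0.0000017 × 110574 × 0.6608 ≈ 0.124206 m.
Distance: √(0.309607² + 0.124206²) ≈ 0.333592 m.
In feet: 0.333592 m ÷ 0.3048 ≈ 1.0945 ft.

1 feet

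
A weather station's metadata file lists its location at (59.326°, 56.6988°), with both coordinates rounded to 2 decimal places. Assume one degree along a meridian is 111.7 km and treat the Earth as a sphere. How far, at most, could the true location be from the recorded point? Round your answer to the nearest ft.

2057 ft

Rounding to 2 decimal places leaves each coordinate within ±0.005° of the true value.
North–south component: 0.005° × 111700 = 558.5 m.
E–W at 59.326°: 0.005° × 111700 × cos 59.326° = 0.005 × 111700 × 0.5102 ≈ 284.92 m.
Worst case both components are at the extreme and orthogonal: √(558.5² + 284.92²) ≈ 626.978 m.
Converting: 626.978 m × 3.2808 ft/m ≈ 2057 ft.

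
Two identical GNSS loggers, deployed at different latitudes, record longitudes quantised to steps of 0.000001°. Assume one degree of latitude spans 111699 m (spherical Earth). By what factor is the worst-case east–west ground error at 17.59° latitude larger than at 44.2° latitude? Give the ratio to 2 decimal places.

With a 0.000001° grid the true value lies within half a step, ±0.000001°/2 = ±5e-07°, of the stored one.
Error at 17.59° = 5e-07° × 111699 × cos 17.59° ≈ 0.055849 × 0.9532 = 0.053238 m.
At 44.2°: 5e-07° × 111699 × cos 44.2° = 5e-07 × 111699 × 0.7169 ≈ 0.040039 m.
Ratio: 0.053238 / 0.040039 = cos 17.59° / cos 44.2° ≈ 1.3297.

1.33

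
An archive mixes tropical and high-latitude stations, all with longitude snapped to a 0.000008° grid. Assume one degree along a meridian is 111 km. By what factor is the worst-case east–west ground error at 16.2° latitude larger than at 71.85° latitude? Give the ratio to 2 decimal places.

With a 0.000008° grid the true value lies within half a step, ±0.000008°/2 = ±4e-06°, of the stored one.
At 16.2°: 4e-06° × 111000 × cos 16.2° = 4e-06 × 111000 × 0.9603 ≈ 0.42637 m.
At 71.85°: 4e-06° × 111000 × cos 71.85° = 4e-06 × 111000 × 0.3115 ≈ 0.13831 m.
Ratio: 0.42637 / 0.13831 = cos 16.2° / cos 71.85° ≈ 3.0827.

3.08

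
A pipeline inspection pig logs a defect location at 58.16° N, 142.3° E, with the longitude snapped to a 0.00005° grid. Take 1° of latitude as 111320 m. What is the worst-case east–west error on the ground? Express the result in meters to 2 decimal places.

1.47 meters

With a 0.00005° grid the true value lies within half a step, ±0.00005°/2 = ±2.5e-05°, of the stored one.
At latitude 58.16° a degree of longitude spans 111320 m × cos 58.16° = 111320 × 0.5275 ≈ 58726.8 m.
Maximum E–W displacement: 2.5e-05 × 58726.8 = 1.46817 m.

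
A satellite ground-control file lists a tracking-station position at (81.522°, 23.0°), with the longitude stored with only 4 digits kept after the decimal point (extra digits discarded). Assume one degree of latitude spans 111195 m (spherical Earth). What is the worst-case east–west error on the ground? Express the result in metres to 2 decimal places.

Truncating at 4 decimal places can drop up to a full unit in the last place, so the longitude may be off by as much as 0.0001°.
At latitude 81.522° a degree of longitude spans 111195 m × cos 81.522° = 111195 × 0.1474 ≈ 16393.4 m.
East–west error: 0.0001° × 16393.4 m/° ≈ 1.63934 m.

1.64 metres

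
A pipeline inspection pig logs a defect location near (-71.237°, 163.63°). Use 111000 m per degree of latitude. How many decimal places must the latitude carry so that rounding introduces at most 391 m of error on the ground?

One degree of latitude covers 111000 m.
With N decimal places the half-ulp bound is 0.5·10⁻ᴺ°, or 0.5·10⁻ᴺ × 111000 m on the ground.
Need 0.5 × 111000 × 10⁻ᴺ ≤ 391 → 10⁻ᴺ ≤ 7.045e-03, so N ≥ 2.15.
N = 2 would give 555 m (too coarse); N = 3 gives 55.5 m ≤ 391 m.

3 decimal places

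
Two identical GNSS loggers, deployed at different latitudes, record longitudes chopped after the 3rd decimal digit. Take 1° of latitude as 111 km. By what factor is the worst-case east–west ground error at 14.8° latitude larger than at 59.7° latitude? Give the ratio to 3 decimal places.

1.916

Truncating at 3 decimal places can drop up to a full unit in the last place, so the longitude may be off by as much as 0.001°.
At 14.8°: 0.001° × 111000 × cos 14.8° = 0.001 × 111000 × 0.9668 ≈ 107.32 m.
At 59.7°: 0.001° × 111000 × cos 59.7° = 0.001 × 111000 × 0.5045 ≈ 56.003 m.
Ratio: 107.32 / 56.003 = cos 14.8° / cos 59.7° ≈ 1.9163.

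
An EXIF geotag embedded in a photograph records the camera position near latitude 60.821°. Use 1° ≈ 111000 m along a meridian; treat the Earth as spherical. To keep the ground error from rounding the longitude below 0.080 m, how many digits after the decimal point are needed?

6 decimal places

At 60.821° one degree of longitude covers 111000 × cos 60.821° ≈ 111000 × 0.4875 ≈ 54116.9 m.
Rounding to N decimal places gives at most 0.5 × 10⁻ᴺ degrees of error, i.e. 0.5 × 10⁻ᴺ × 54116.9 m.
Need 0.5 × 54116.9 × 10⁻ᴺ ≤ 0.080 → 10⁻ᴺ ≤ 2.957e-06, so N ≥ 5.53.
At 5 places the error can reach 0.271 m, but 6 places keeps it to 0.0271 m.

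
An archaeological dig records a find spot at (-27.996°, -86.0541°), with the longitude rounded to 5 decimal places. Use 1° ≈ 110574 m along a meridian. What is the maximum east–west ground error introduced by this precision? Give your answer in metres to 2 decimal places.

0.49 metres

Rounding to 5 decimal places leaves the longitude within ±5e-06° of the true value.
Parallels shrink by cos φ, so at 27.996° a degree of longitude is 110574 × 0.8830 ≈ 97634.7 m.
So at most 5e-06° × 97634.7 ≈ 0.488173 m east–west.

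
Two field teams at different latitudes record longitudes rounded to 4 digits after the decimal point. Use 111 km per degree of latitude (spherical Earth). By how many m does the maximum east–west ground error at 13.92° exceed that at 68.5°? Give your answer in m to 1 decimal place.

3.4 m

Rounding to 4 decimal places leaves the longitude within ±5e-05° of the true value.
Error at 13.92° = 5e-05° × 111000 × cos 13.92° ≈ 5.55 × 0.9706 = 5.387 m.
Error at 68.5° = 5e-05° × 111000 × cos 68.5° ≈ 5.55 × 0.3665 = 2.0341 m.
Difference: 5.387 − 2.0341 = 3.3529 m.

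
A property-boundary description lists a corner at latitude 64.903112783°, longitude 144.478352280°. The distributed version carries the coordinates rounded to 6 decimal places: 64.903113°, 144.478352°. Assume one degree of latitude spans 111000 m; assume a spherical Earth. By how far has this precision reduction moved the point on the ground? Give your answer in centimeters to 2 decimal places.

2.75 centimeters

The latitude changed by -0.000000217° and the longitude by +0.000000280°.
N–S: -0.000000217° × 111000 m/° = -0.024087 m.
East–west at this latitude: 0.000000280° × 111000 × cos 64.9031° ≈ 0.000000280 × 47080.7 = 0.0131826 m.
Distance: √(0.024087² + 0.0131826²) ≈ 0.0274584 m.
That is 0.0274584 m = 2.7458 cm.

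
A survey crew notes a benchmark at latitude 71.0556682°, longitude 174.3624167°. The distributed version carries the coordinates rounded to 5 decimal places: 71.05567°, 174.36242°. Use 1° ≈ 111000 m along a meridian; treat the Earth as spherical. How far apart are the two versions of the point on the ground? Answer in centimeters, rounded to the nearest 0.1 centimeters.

Δlat = 71.0556682 − 71.05567 = -0.0000018°; Δlon = 174.3624167 − 174.36242 = -0.0000033°.
N–S: -0.0000018° × 111000 m/° = -0.1998 m.
E–W at 71.0557°: -0.0000033° × 111000 × cos 71.0557° = -0.0000033 × 111000 × 0.3246 ≈ -0.118919 m.
Distance: √(0.1998² + 0.118919²) ≈ 0.232512 m.
That is 0.232512 m = 23.251 cm.

23.3 centimeters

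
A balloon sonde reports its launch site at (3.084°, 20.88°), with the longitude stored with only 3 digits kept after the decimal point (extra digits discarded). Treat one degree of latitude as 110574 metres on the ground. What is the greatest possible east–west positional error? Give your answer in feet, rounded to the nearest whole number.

362 feet

Truncating at 3 decimal places can drop up to a full unit in the last place, so the longitude may be off by as much as 0.001°.
One degree of longitude at 3.084° is 110574 × cos 3.084° ≈ 110574 × 0.9986 = 110414 m.
East–west error: 0.001° × 110414 m/° ≈ 110.414 m.
In feet: 110.414 m ÷ 0.3048 ≈ 362.25 ft.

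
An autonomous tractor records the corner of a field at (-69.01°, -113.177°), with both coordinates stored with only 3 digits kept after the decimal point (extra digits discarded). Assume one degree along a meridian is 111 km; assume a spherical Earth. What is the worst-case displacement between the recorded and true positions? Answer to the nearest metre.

Truncating at 3 decimal places can drop up to a full unit in the last place, so each coordinate may be off by as much as 0.001°.
Latitude error → 0.001 × 111000 = 111 m along the meridian.
Longitude error → 0.001 × 111000 × cos 69.01° = 0.001 × 111000 × 0.3582 ≈ 39.7608 m.
Combining orthogonally: (111² + 39.7608²)^½ ≈ 117.906 m.

118 metres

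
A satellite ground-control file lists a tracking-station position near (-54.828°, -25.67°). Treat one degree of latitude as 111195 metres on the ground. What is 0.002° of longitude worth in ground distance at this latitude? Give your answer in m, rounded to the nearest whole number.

128 m

At 54.828° a degree of longitude is 111195 × cos 54.828° ≈ 64052 m, so 0.002° corresponds to 128.104 m.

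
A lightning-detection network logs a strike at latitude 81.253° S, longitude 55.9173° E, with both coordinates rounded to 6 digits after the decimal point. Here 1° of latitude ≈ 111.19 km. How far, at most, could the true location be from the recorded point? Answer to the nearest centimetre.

Rounding to 6 decimal places leaves each coordinate within ±5e-07° of the true value.
North–south component: 5e-07° × 111190 = 0.055595 m.
Longitude error → 5e-07 × 111190 × cos 81.253° = 5e-07 × 111190 × 0.1521 ≈ 0.00845442 m.
Worst case both components are at the extreme and orthogonal: √(0.055595² + 0.00845442²) ≈ 0.0562342 m.
That is 0.0562342 m = 5.6234 cm.

6 centimetres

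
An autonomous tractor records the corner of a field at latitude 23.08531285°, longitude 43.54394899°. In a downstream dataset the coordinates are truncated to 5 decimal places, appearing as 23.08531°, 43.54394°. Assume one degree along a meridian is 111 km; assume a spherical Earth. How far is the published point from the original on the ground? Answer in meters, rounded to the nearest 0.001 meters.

0.971 meters

Δlat = 23.08531285 − 23.08531 = +0.00000285°; Δlon = 43.54394899 − 43.54394 = +0.00000899°.
N–S: 0.00000285° × 111000 m/° = 0.31635 m.
East–west at this latitude: 0.00000899° × 111000 × cos 23.0853° ≈ 0.00000899 × 102111 = 0.917981 m.
Distance: √(0.31635² + 0.917981²) ≈ 0.970962 m.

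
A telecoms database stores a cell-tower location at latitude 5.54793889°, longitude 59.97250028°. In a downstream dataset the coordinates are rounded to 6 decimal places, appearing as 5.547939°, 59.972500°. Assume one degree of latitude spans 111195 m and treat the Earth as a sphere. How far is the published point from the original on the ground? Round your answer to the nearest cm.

The latitude changed by -0.00000011° and the longitude by +0.00000028°.
North–south shift: -0.00000011 × 111195 = -0.0122315 m.
E–W at 5.54794°: 0.00000028° × 111195 × cos 5.54794° = 0.00000028 × 111195 × 0.9953 ≈ 0.0309888 m.
Hypotenuse of the two orthogonal shifts: √(0.0122315² + 0.0309888²) = 0.0333153 m.
That is 0.0333153 m = 3.3315 cm.

3 cm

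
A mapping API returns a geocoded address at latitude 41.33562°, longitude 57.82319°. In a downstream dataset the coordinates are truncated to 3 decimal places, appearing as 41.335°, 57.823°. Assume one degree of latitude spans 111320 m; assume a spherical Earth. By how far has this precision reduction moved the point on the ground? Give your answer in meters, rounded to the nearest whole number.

71 meters

Δlat = 41.33562 − 41.335 = +0.00062°; Δlon = 57.82319 − 57.823 = +0.00019°.
North–south shift: 0.00062 × 111320 = 69.0184 m.
East–west at this latitude: 0.00019° × 111320 × cos 41.335° ≈ 0.00019 × 83585.8 = 15.8813 m.
Distance: √(69.0184² + 15.8813²) ≈ 70.822 m.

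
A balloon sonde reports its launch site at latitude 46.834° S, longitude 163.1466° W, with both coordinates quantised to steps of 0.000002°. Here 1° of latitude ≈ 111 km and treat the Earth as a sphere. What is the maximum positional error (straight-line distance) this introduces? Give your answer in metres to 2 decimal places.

With a 0.000002° grid the true value lies within half a step, ±0.000002°/2 = ±1e-06°, of the stored one.
North–south component: 1e-06° × 111000 = 0.111 m.
Longitude error → 1e-06 × 111000 × cos 46.834° = 1e-06 × 111000 × 0.6841 ≈ 0.0759367 m.
The two errors are perpendicular, so the maximum displacement is √(0.111² + 0.0759367²) ≈ 0.134489 m.

0.13 metres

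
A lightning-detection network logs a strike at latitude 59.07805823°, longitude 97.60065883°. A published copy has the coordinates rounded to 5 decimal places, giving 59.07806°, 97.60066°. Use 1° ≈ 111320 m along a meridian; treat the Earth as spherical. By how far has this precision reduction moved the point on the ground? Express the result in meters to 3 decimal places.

The latitude changed by -0.00000177° and the longitude by -0.00000117°.
N–S: -0.00000177° × 111320 m/° = -0.197036 m.
East–west at this latitude: -0.00000117° × 111320 × cos 59.0781° ≈ -0.00000117 × 57204 = -0.0669287 m.
Combined displacement = (0.197036² + 0.0669287²)^½ ≈ 0.208093 m.

0.208 meters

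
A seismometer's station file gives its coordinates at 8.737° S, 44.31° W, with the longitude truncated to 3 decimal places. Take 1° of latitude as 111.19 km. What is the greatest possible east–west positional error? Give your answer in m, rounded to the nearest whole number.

110 m

Truncating at 3 decimal places can drop up to a full unit in the last place, so the longitude may be off by as much as 0.001°.
Parallels shrink by cos φ, so at 8.737° a degree of longitude is 111190 × 0.9884 ≈ 109900 m.
Maximum E–W displacement: 0.001 × 109900 = 109.9 m.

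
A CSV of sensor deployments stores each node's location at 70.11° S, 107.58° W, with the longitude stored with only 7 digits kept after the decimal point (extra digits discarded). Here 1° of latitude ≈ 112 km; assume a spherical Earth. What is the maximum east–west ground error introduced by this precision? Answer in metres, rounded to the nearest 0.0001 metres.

Truncating at 7 decimal places can drop up to a full unit in the last place, so the longitude may be off by as much as 1e-07°.
One degree of longitude at 70.11° is 112000 × cos 70.11° ≈ 112000 × 0.3402 = 38104.1 m.
East–west error: 1e-07° × 38104.1 m/° ≈ 0.00381041 m.

0.0038 metres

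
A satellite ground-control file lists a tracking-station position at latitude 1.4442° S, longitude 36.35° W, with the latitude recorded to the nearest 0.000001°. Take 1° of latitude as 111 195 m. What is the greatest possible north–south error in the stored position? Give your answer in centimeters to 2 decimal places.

5.56 centimeters

Rounding to 6 decimal places leaves the latitude within ±5e-07° of the true value.
Along the meridian that is 5e-07° × 111195 m/° = 0.0555975 m.
That is 0.0555975 m = 5.5597 cm.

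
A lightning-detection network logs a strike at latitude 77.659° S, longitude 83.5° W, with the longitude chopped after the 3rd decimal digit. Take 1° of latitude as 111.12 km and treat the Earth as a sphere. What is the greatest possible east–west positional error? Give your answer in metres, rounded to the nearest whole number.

24 metres

Truncating at 3 decimal places can drop up to a full unit in the last place, so the longitude may be off by as much as 0.001°.
At latitude 77.659° a degree of longitude spans 111120 m × cos 77.659° = 111120 × 0.2137 ≈ 23749.6 m.
Maximum E–W displacement: 0.001 × 23749.6 = 23.7496 m.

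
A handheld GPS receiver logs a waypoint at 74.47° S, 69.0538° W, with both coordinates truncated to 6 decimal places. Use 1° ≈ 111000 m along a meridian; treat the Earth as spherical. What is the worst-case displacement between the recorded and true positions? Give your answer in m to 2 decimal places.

Truncating at 6 decimal places can drop up to a full unit in the last place, so each coordinate may be off by as much as 1e-06°.
N–S: 1e-06° × 111000 m/° = 0.111 m.
E–W at 74.47°: 1e-06° × 111000 × cos 74.47° = 1e-06 × 111000 × 0.2677 ≈ 0.0297195 m.
Combining orthogonally: (0.111² + 0.0297195²)^½ ≈ 0.11491 m.

0.11 m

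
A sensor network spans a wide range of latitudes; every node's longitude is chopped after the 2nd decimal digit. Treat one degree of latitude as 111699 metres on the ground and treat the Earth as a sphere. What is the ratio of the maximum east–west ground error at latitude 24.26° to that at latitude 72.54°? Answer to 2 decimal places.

Truncating at 2 decimal places can drop up to a full unit in the last place, so the longitude may be off by as much as 0.01°.
Error at 24.26° = 0.01° × 111699 × cos 24.26° ≈ 1117 × 0.9117 = 1018.3 m.
Error at 72.54° = 0.01° × 111699 × cos 72.54° ≈ 1117 × 0.3000 = 335.14 m.
Ratio: 1018.3 / 335.14 = cos 24.26° / cos 72.54° ≈ 3.0386.

3.04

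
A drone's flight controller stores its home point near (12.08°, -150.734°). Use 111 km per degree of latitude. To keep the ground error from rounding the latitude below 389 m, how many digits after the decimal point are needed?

3

One degree of latitude covers 111000 m.
With N decimal places the half-ulp bound is 0.5·10⁻ᴺ°, or 0.5·10⁻ᴺ × 111000 m on the ground.
Setting 55500 × 10⁻ᴺ ≤ 389 gives 10ᴺ ≥ 142.7, i.e. N ≥ 2.15.
So 3 decimal places suffice (55.5 m); 2 would allow up to 555 m.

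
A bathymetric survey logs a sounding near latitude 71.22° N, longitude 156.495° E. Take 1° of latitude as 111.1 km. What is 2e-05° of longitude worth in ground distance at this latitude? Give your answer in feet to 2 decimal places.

At 71.22° a degree of longitude is 111100 × cos 71.22° ≈ 35767 m, so 2e-05° corresponds to 0.71534 m.
Converting: 0.71534 m × 3.2808 ft/m ≈ 2.3469 ft.

2.35 feet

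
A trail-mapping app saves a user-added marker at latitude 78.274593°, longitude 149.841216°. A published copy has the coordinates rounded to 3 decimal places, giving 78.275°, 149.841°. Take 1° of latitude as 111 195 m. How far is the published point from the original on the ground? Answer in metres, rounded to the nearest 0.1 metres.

The latitude changed by -0.000407° and the longitude by +0.000216°.
North–south shift: -0.000407 × 111195 = -45.2564 m.
E–W at 78.275°: 0.000216° × 111195 × cos 78.275° = 0.000216 × 111195 × 0.2032 ≈ 4.88083 m.
Hypotenuse of the two orthogonal shifts: √(45.2564² + 4.88083²) = 45.5188 m.

45.5 metres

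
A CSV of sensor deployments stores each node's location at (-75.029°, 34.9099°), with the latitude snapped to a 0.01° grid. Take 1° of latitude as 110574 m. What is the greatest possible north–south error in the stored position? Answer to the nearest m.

With a 0.01° grid the true value lies within half a step, ±0.01°/2 = ±0.005°, of the stored one.
North–south distance: 0.005° × 110574 m/° = 552.87 m.

553 m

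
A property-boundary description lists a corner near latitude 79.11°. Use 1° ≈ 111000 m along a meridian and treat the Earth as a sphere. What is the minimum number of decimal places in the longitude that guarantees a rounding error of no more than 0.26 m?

5

At 79.11° one degree of longitude covers 111000 × cos 79.11° ≈ 111000 × 0.1889 ≈ 20970.6 m.
With N decimal places the half-ulp bound is 0.5·10⁻ᴺ°, or 0.5·10⁻ᴺ × 20970.6 m on the ground.
Setting 10485.3 × 10⁻ᴺ ≤ 0.26 gives 10ᴺ ≥ 4.033e+04, i.e. N ≥ 4.61.
So 5 decimal places suffice (0.105 m); 4 would allow up to 1.05 m.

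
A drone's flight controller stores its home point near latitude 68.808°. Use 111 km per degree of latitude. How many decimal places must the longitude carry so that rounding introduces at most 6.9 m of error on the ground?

4

At 68.808° one degree of longitude covers 111000 × cos 68.808° ≈ 111000 × 0.3615 ≈ 40125.9 m.
N decimal places → at most half a unit in the last place, 0.5 × 10⁻ᴺ° = 40125.9/2 × 10⁻ᴺ m.
Need 0.5 × 40125.9 × 10⁻ᴺ ≤ 6.9 → 10⁻ᴺ ≤ 3.439e-04, so N ≥ 3.46.
N = 3 would give 20.1 m (too coarse); N = 4 gives 2.01 m ≤ 6.9 m.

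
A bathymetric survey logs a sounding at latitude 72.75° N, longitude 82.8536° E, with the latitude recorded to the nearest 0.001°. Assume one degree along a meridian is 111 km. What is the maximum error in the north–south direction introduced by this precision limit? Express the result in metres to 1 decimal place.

Rounding to 3 decimal places leaves the latitude within ±0.0005° of the true value.
Along the meridian that is 0.0005° × 111000 m/° = 55.5 m.

55.5 metres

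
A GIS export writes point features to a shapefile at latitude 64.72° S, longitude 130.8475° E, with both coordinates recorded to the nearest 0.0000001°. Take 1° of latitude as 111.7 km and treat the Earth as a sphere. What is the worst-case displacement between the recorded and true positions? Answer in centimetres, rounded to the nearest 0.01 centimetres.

0.61 centimetres

Rounding to 7 decimal places leaves each coordinate within ±5e-08° of the true value.
Latitude error → 5e-08 × 111700 = 0.005585 m along the meridian.
E–W at 64.72°: 5e-08° × 111700 × cos 64.72° = 5e-08 × 111700 × 0.4270 ≈ 0.00238503 m.
Combining orthogonally: (0.005585² + 0.00238503²)^½ ≈ 0.00607294 m.
That is 0.00607294 m = 0.60729 cm.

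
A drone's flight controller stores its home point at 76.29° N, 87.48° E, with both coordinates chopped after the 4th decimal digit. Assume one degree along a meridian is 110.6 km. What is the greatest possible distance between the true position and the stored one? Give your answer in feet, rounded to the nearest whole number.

Truncating at 4 decimal places can drop up to a full unit in the last place, so each coordinate may be off by as much as 0.0001°.
North–south component: 0.0001° × 110600 = 11.06 m.
Longitude error → 0.0001 × 110600 × cos 76.29° = 0.0001 × 110600 × 0.2370 ≈ 2.62131 m.
Worst case both components are at the extreme and orthogonal: √(11.06² + 2.62131²) ≈ 11.3664 m.
In feet: 11.3664 m ÷ 0.3048 ≈ 37.291 ft.

37 feet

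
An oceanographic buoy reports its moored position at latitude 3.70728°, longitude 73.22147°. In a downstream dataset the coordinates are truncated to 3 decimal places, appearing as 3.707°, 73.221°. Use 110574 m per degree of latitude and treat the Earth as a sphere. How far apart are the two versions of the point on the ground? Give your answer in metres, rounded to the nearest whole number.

The latitude changed by +0.00028° and the longitude by +0.00047°.
North–south shift: 0.00028 × 110574 = 30.9607 m.
East–west at this latitude: 0.00047° × 110574 × cos 3.707° ≈ 0.00047 × 110343 = 51.861 m.
Combined displacement = (30.9607² + 51.861²)^½ ≈ 60.3998 m.

60 metres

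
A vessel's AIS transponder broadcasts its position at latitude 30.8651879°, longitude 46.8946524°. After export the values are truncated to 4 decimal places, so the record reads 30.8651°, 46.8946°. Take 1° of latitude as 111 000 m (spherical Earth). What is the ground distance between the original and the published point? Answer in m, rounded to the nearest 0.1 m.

The latitude changed by +0.0000879° and the longitude by +0.0000524°.
North–south shift: 0.0000879 × 111000 = 9.7569 m.
E–W at 30.8651°: 0.0000524° × 111000 × cos 30.8651° = 0.0000524 × 111000 × 0.8584 ≈ 4.99267 m.
Combined displacement = (9.7569² + 4.99267²)^½ ≈ 10.9601 m.

11.0 m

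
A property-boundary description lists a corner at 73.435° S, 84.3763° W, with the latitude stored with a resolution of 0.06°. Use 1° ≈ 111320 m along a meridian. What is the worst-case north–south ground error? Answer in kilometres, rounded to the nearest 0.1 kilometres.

With a 0.06° grid the true value lies within half a step, ±0.06°/2 = ±0.03°, of the stored one.
Along the meridian that is 0.03° × 111320 m/° = 3339.6 m.
That is 3339.6 m = 3.3396 km.

3.3 kilometres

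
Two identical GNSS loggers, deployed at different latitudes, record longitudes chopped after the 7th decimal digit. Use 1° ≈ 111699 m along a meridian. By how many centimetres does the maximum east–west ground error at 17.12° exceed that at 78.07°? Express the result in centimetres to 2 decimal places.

0.84 centimetres

Truncating at 7 decimal places can drop up to a full unit in the last place, so the longitude may be off by as much as 1e-07°.
At 17.12°: 1e-07° × 111699 × cos 17.12° = 1e-07 × 111699 × 0.9557 ≈ 0.010675 m.
Error at 78.07° = 1e-07° × 111699 × cos 78.07° ≈ 0.01117 × 0.2067 = 0.002309 m.
So the lower-latitude error exceeds the higher by 0.010675 − 0.002309 = 0.008366 m.
That is 0.00836596 m = 0.8366 cm.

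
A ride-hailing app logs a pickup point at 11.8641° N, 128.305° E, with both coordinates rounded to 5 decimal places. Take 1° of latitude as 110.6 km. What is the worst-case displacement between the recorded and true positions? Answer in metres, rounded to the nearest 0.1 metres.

0.8 metres

Rounding to 5 decimal places leaves each coordinate within ±5e-06° of the true value.
Latitude error → 5e-06 × 110600 = 0.553 m along the meridian.
Longitude error → 5e-06 × 110600 × cos 11.8641° = 5e-06 × 110600 × 0.9786 ≈ 0.541187 m.
The two errors are perpendicular, so the maximum displacement is √(0.553² + 0.541187²) ≈ 0.773752 m.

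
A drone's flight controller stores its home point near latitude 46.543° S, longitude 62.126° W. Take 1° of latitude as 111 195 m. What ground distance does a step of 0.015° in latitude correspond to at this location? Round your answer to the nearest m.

1668 m

Along a meridian 0.015° is 0.015 × 111195 = 1667.92 m.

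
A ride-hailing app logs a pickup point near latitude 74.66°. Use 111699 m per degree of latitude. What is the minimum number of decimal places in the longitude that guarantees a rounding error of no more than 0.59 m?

At 74.66° one degree of longitude covers 111699 × cos 74.66° ≈ 111699 × 0.2645 ≈ 29549.6 m.
With N decimal places the half-ulp bound is 0.5·10⁻ᴺ°, or 0.5·10⁻ᴺ × 29549.6 m on the ground.
Need 0.5 × 29549.6 × 10⁻ᴺ ≤ 0.59 → 10⁻ᴺ ≤ 3.993e-05, so N ≥ 4.40.
At 4 places the error can reach 1.48 m, but 5 places keeps it to 0.148 m.

5 decimal places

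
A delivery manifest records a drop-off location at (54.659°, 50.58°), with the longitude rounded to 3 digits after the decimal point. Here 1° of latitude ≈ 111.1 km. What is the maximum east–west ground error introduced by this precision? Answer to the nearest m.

32 m

Rounding to 3 decimal places leaves the longitude within ±0.0005° of the true value.
Parallels shrink by cos φ, so at 54.659° a degree of longitude is 111100 × 0.5784 ≈ 64264.8 m.
Maximum E–W displacement: 0.0005 × 64264.8 = 32.1324 m.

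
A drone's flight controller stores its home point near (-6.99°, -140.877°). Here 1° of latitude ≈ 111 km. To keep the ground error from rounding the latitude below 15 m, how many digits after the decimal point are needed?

4

One degree of latitude covers 111000 m.
With N decimal places the half-ulp bound is 0.5·10⁻ᴺ°, or 0.5·10⁻ᴺ × 111000 m on the ground.
Setting 55500 × 10⁻ᴺ ≤ 15 gives 10ᴺ ≥ 3700, i.e. N ≥ 3.57.
So 4 decimal places suffice (5.55 m); 3 would allow up to 55.5 m.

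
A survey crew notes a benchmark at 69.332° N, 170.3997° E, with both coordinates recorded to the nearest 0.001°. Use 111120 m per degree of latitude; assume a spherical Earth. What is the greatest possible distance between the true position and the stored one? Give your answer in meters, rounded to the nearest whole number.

59 meters

Rounding to 3 decimal places leaves each coordinate within ±0.0005° of the true value.
Latitude error → 0.0005 × 111120 = 55.56 m along the meridian.
Longitude error → 0.0005 × 111120 × cos 69.332° = 0.0005 × 111120 × 0.3530 ≈ 19.61 m.
Combining orthogonally: (55.56² + 19.61²)^½ ≈ 58.9192 m.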